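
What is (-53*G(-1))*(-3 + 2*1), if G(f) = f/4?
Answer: -53/4 ≈ -13.250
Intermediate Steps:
G(f) = f/4 (G(f) = f*(¼) = f/4)
(-53*G(-1))*(-3 + 2*1) = (-53*(-1)/4)*(-3 + 2*1) = (-53*(-¼))*(-3 + 2) = (53/4)*(-1) = -53/4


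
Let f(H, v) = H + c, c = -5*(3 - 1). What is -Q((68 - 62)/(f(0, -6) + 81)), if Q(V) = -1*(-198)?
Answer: -198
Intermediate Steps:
c = -10 (c = -5*2 = -10)
f(H, v) = -10 + H (f(H, v) = H - 10 = -10 + H)
Q(V) = 198
-Q((68 - 62)/(f(0, -6) + 81)) = -1*198 = -198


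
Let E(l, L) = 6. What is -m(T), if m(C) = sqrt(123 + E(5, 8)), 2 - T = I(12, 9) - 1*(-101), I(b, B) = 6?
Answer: -sqrt(129) ≈ -11.358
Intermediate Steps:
T = -105 (T = 2 - (6 - 1*(-101)) = 2 - (6 + 101) = 2 - 1*107 = 2 - 107 = -105)
m(C) = sqrt(129) (m(C) = sqrt(123 + 6) = sqrt(129))
-m(T) = -sqrt(129)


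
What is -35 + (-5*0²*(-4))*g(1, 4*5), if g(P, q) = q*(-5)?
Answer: -35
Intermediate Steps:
g(P, q) = -5*q
-35 + (-5*0²*(-4))*g(1, 4*5) = -35 + (-5*0²*(-4))*(-20*5) = -35 + (-5*0*(-4))*(-5*20) = -35 + (0*(-4))*(-100) = -35 + 0*(-100) = -35 + 0 = -35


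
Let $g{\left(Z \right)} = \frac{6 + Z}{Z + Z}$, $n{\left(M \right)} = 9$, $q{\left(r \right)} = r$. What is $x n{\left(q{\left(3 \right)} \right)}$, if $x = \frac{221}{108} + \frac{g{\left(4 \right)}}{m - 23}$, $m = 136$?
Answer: $\frac{6277}{339} \approx 18.516$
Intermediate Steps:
$g{\left(Z \right)} = \frac{6 + Z}{2 Z}$
$x = \frac{6277}{3051}$ ($x = \frac{221}{108} + \frac{\frac{1}{2} \cdot \frac{1}{4} \left(6 + 4\right)}{136 - 23} = 221 \cdot \frac{1}{108} + \frac{\frac{1}{2} \cdot \frac{1}{4} \cdot 10}{113} = \frac{221}{108} + \frac{5}{4} \cdot \frac{1}{113} = \frac{221}{108} + \frac{5}{452} = \frac{6277}{3051} \approx 2.0574$)
$x n{\left(q{\left(3 \right)} \right)} = \frac{6277}{3051} \cdot 9 = \frac{6277}{339}$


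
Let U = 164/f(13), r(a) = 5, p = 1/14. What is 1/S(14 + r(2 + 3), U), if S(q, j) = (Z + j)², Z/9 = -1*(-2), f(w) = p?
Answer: 1/5354596 ≈ 1.8676e-7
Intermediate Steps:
p = 1/14 ≈ 0.071429
f(w) = 1/14
Z = 18 (Z = 9*(-1*(-2)) = 9*2 = 18)
U = 2296 (U = 164/(1/14) = 164*14 = 2296)
S(q, j) = (18 + j)²
1/S(14 + r(2 + 3), U) = 1/((18 + 2296)²) = 1/(2314²) = 1/5354596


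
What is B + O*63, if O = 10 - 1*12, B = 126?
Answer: 0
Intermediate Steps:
O = -2 (O = 10 - 12 = -2)
B + O*63 = 126 - 2*63 = 126 - 126 = 0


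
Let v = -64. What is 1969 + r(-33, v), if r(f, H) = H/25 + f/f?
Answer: 49186/25 ≈ 1967.4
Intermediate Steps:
r(f, H) = 1 + H/25 (r(f, H) = H*(1/25) + 1 = H/25 + 1 = 1 + H/25)
1969 + r(-33, v) = 1969 + (1 + (1/25)*(-64)) = 1969 + (1 - 64/25) = 1969 - 39/25 = 49186/25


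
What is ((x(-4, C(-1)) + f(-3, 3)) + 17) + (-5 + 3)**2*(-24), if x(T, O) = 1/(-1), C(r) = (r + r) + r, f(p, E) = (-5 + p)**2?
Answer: -16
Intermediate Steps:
C(r) = 3*r (C(r) = 2*r + r = 3*r)
x(T, O) = -1
((x(-4, C(-1)) + f(-3, 3)) + 17) + (-5 + 3)**2*(-24) = ((-1 + (-5 - 3)**2) + 17) + (-5 + 3)**2*(-24) = ((-1 + (-8)**2) + 17) + (-2)**2*(-24) = ((-1 + 64) + 17) + 4*(-24) = (63 + 17) - 96 = 80 - 96 = -16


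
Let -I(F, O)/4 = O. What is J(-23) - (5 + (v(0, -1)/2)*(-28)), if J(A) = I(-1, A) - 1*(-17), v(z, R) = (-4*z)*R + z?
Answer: 104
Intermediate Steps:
I(F, O) = -4*O
v(z, R) = z - 4*R*z (v(z, R) = -4*R*z + z = z - 4*R*z)
J(A) = 17 - 4*A (J(A) = -4*A - 1*(-17) = -4*A + 17 = 17 - 4*A)
J(-23) - (5 + (v(0, -1)/2)*(-28)) = (17 - 4*(-23)) - (5 + ((0*(1 - 4*(-1)))/2)*(-28)) = (17 + 92) - (5 + ((0*(1 + 4))*(½))*(-28)) = 109 - (5 + ((0*5)*(½))*(-28)) = 109 - (5 + (0*(½))*(-28)) = 109 - (5 + 0*(-28)) = 109 - (5 + 0) = 109 - 1*5 = 109 - 5 = 104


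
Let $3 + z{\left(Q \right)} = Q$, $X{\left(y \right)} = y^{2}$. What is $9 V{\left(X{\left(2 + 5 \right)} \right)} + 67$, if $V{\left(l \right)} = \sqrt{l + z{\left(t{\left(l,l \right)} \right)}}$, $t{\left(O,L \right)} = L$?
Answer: $67 + 9 \sqrt{95} \approx 154.72$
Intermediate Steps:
$z{\left(Q \right)} = -3 + Q$
$V{\left(l \right)} = \sqrt{-3 + 2 l}$ ($V{\left(l \right)} = \sqrt{l + \left(-3 + l\right)} = \sqrt{-3 + 2 l}$)
$9 V{\left(X{\left(2 + 5 \right)} \right)} + 67 = 9 \sqrt{-3 + 2 \left(2 + 5\right)^{2}} + 67 = 9 \sqrt{-3 + 2 \cdot 7^{2}} + 67 = 9 \sqrt{-3 + 2 \cdot 49} + 67 = 9 \sqrt{-3 + 98} + 67 = 9 \sqrt{95} + 67 = 67 + 9 \sqrt{95}$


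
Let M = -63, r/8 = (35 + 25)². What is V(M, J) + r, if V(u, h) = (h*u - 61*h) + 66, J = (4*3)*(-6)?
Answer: 37794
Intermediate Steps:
r = 28800 (r = 8*(35 + 25)² = 8*60² = 8*3600 = 28800)
J = -72 (J = 12*(-6) = -72)
V(u, h) = 66 - 61*h + h*u (V(u, h) = (-61*h + h*u) + 66 = 66 - 61*h + h*u)
V(M, J) + r = (66 - 61*(-72) - 72*(-63)) + 28800 = (66 + 4392 + 4536) + 28800 = 8994 + 28800 = 37794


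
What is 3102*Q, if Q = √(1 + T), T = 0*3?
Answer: 3102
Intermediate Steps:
T = 0
Q = 1 (Q = √(1 + 0) = √1 = 1)
3102*Q = 3102*1 = 3102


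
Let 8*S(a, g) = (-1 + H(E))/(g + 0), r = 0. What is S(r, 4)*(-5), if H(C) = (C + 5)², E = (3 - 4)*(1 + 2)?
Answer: -15/32 ≈ -0.46875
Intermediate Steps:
E = -3 (E = -1*3 = -3)
H(C) = (5 + C)²
S(a, g) = 3/(8*g) (S(a, g) = ((-1 + (5 - 3)²)/(g + 0))/8 = ((-1 + 2²)/g)/8 = ((-1 + 4)/g)/8 = (3/g)/8 = 3/(8*g))
S(r, 4)*(-5) = ((3/8)/4)*(-5) = ((3/8)*(¼))*(-5) = (3/32)*(-5) = -15/32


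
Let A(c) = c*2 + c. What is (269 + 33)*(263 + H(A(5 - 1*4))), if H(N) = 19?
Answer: 85164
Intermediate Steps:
A(c) = 3*c (A(c) = 2*c + c = 3*c)
(269 + 33)*(263 + H(A(5 - 1*4))) = (269 + 33)*(263 + 19) = 302*282 = 85164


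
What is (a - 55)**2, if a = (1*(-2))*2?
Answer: 3481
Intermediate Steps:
a = -4 (a = -2*2 = -4)
(a - 55)**2 = (-4 - 55)**2 = (-59)**2 = 3481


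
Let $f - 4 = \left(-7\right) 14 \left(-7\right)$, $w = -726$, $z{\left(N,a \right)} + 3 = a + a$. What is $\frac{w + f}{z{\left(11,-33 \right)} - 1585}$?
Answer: $\frac{18}{827} \approx 0.021765$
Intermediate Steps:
$z{\left(N,a \right)} = -3 + 2 a$ ($z{\left(N,a \right)} = -3 + \left(a + a\right) = -3 + 2 a$)
$f = 690$ ($f = 4 + \left(-7\right) 14 \left(-7\right) = 4 - -686 = 4 + 686 = 690$)
$\frac{w + f}{z{\left(11,-33 \right)} - 1585} = \frac{-726 + 690}{\left(-3 + 2 \left(-33\right)\right) - 1585} = - \frac{36}{\left(-3 - 66\right) - 1585} = - \frac{36}{-69 - 1585} = - \frac{36}{-1654} = \left(-36\right) \left(- \frac{1}{1654}\right) = \frac{18}{827}$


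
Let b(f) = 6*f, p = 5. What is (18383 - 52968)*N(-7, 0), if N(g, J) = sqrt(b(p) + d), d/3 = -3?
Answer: -34585*sqrt(21) ≈ -1.5849e+5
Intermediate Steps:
d = -9 (d = 3*(-3) = -9)
N(g, J) = sqrt(21) (N(g, J) = sqrt(6*5 - 9) = sqrt(30 - 9) = sqrt(21))
(18383 - 52968)*N(-7, 0) = (18383 - 52968)*sqrt(21) = -34585*sqrt(21)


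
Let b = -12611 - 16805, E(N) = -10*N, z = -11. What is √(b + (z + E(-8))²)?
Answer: I*√24655 ≈ 157.02*I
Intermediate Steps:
b = -29416
√(b + (z + E(-8))²) = √(-29416 + (-11 - 10*(-8))²) = √(-29416 + (-11 + 80)²) = √(-29416 + 69²) = √(-29416 + 4761) = √(-24655) = I*√24655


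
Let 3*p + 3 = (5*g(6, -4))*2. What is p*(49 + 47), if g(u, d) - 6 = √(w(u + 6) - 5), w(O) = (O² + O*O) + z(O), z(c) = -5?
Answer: 1824 + 320*√278 ≈ 7159.5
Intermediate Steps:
w(O) = -5 + 2*O² (w(O) = (O² + O*O) - 5 = (O² + O²) - 5 = 2*O² - 5 = -5 + 2*O²)
g(u, d) = 6 + √(-10 + 2*(6 + u)²) (g(u, d) = 6 + √((-5 + 2*(u + 6)²) - 5) = 6 + √((-5 + 2*(6 + u)²) - 5) = 6 + √(-10 + 2*(6 + u)²))
p = 19 + 10*√278/3 (p = -1 + ((5*(6 + √(-10 + 2*(6 + 6)²)))*2)/3 = -1 + ((5*(6 + √(-10 + 2*12²)))*2)/3 = -1 + ((5*(6 + √(-10 + 2*144)))*2)/3 = -1 + ((5*(6 + √(-10 + 288)))*2)/3 = -1 + ((5*(6 + √278))*2)/3 = -1 + ((30 + 5*√278)*2)/3 = -1 + (60 + 10*√278)/3 = -1 + (20 + 10*√278/3) = 19 + 10*√278/3 ≈ 74.578)
p*(49 + 47) = (19 + 10*√278/3)*(49 + 47) = (19 + 10*√278/3)*96 = 1824 + 320*√278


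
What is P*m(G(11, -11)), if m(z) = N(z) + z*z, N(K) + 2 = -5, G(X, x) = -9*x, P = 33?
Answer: 323202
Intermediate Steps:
N(K) = -7 (N(K) = -2 - 5 = -7)
m(z) = -7 + z² (m(z) = -7 + z*z = -7 + z²)
P*m(G(11, -11)) = 33*(-7 + (-9*(-11))²) = 33*(-7 + 99²) = 33*(-7 + 9801) = 33*9794 = 323202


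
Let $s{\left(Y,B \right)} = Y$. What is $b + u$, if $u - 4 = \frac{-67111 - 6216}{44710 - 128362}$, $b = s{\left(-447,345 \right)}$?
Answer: $- \frac{36984509}{83652} \approx -442.12$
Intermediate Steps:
$b = -447$
$u = \frac{407935}{83652}$ ($u = 4 + \frac{-67111 - 6216}{44710 - 128362} = 4 - \frac{73327}{-83652} = 4 - - \frac{73327}{83652} = 4 + \frac{73327}{83652} = \frac{407935}{83652} \approx 4.8766$)
$b + u = -447 + \frac{407935}{83652} = - \frac{36984509}{83652}$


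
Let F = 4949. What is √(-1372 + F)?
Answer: 7*√73 ≈ 59.808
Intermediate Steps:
√(-1372 + F) = √(-1372 + 4949) = √3577 = 7*√73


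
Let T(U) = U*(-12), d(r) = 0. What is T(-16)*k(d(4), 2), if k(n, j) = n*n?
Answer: 0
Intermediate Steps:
k(n, j) = n²
T(U) = -12*U
T(-16)*k(d(4), 2) = -12*(-16)*0² = 192*0 = 0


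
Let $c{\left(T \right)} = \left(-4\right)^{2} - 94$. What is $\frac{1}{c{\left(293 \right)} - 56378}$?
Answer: $- \frac{1}{56456} \approx -1.7713 \cdot 10^{-5}$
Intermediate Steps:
$c{\left(T \right)} = -78$ ($c{\left(T \right)} = 16 - 94 = -78$)
$\frac{1}{c{\left(293 \right)} - 56378} = \frac{1}{-78 - 56378} = \frac{1}{-56456} = - \frac{1}{56456}$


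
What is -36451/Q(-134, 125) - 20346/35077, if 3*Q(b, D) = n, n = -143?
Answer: 3832865703/5016011 ≈ 764.13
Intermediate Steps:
Q(b, D) = -143/3 (Q(b, D) = (⅓)*(-143) = -143/3)
-36451/Q(-134, 125) - 20346/35077 = -36451/(-143/3) - 20346/35077 = -36451*(-3/143) - 20346*1/35077 = 109353/143 - 20346/35077 = 3832865703/5016011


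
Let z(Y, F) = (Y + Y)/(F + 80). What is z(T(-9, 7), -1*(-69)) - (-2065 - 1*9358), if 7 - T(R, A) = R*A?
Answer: 1702167/149 ≈ 11424.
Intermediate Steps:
T(R, A) = 7 - A*R (T(R, A) = 7 - R*A = 7 - A*R)
z(Y, F) = 2*Y/(80 + F) (z(Y, F) = (2*Y)/(80 + F) = 2*Y/(80 + F))
z(T(-9, 7), -1*(-69)) - (-2065 - 1*9358) = 2*(7 - 1*7*(-9))/(80 - 1*(-69)) - (-2065 - 1*9358) = 2*(7 + 63)/(80 + 69) - (-2065 - 9358) = 2*70/149 - 1*(-11423) = 2*70*(1/149) + 11423 = 140/149 + 11423 = 1702167/149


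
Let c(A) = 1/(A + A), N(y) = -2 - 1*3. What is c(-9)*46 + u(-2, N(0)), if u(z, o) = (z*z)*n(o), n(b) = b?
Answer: -203/9 ≈ -22.556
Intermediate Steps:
N(y) = -5 (N(y) = -2 - 3 = -5)
u(z, o) = o*z² (u(z, o) = (z*z)*o = z²*o = o*z²)
c(A) = 1/(2*A)
c(-9)*46 + u(-2, N(0)) = ((½)/(-9))*46 - 5*(-2)² = ((½)*(-⅑))*46 - 5*4 = -1/18*46 - 20 = -23/9 - 20 = -203/9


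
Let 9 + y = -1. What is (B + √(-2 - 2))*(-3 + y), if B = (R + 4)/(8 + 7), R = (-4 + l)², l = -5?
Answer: -221/3 - 26*I ≈ -73.667 - 26.0*I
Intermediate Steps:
y = -10 (y = -9 - 1 = -10)
R = 81 (R = (-4 - 5)² = (-9)² = 81)
B = 17/3 (B = (81 + 4)/(8 + 7) = 85/15 = 85*(1/15) = 17/3 ≈ 5.6667)
(B + √(-2 - 2))*(-3 + y) = (17/3 + √(-2 - 2))*(-3 - 10) = (17/3 + √(-4))*(-13) = (17/3 + 2*I)*(-13) = -221/3 - 26*I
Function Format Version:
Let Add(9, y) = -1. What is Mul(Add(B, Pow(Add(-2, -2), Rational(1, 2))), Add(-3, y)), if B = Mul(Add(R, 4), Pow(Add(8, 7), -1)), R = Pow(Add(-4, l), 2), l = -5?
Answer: Add(Rational(-221, 3), Mul(-26, I)) ≈ Add(-73.667, Mul(-26.000, I))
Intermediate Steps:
y = -10 (y = Add(-9, -1) = -10)
R = 81 (R = Pow(Add(-4, -5), 2) = Pow(-9, 2) = 81)
B = Rational(17, 3) (B = Mul(Add(81, 4), Pow(Add(8, 7), -1)) = Mul(85, Pow(15, -1)) = Mul(85, Rational(1, 15)) = Rational(17, 3) ≈ 5.6667)
Mul(Add(B, Pow(Add(-2, -2), Rational(1, 2))), Add(-3, y)) = Mul(Add(Rational(17, 3), Pow(Add(-2, -2), Rational(1, 2))), Add(-3, -10)) = Mul(Add(Rational(17, 3), Pow(-4, Rational(1, 2))), -13) = Mul(Add(Rational(17, 3), Mul(2, I)), -13) = Add(Rational(-221, 3), Mul(-26, I))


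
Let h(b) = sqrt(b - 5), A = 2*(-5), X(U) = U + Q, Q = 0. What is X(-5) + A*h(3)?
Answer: -5 - 10*I*sqrt(2) ≈ -5.0 - 14.142*I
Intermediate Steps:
X(U) = U (X(U) = U + 0 = U)
A = -10
h(b) = sqrt(-5 + b)
X(-5) + A*h(3) = -5 - 10*sqrt(-5 + 3) = -5 - 10*I*sqrt(2)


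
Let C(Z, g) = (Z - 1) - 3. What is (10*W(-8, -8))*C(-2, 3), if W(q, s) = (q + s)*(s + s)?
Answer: -15360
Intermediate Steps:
W(q, s) = 2*s*(q + s) (W(q, s) = (q + s)*(2*s) = 2*s*(q + s))
C(Z, g) = -4 + Z (C(Z, g) = (-1 + Z) - 3 = -4 + Z)
(10*W(-8, -8))*C(-2, 3) = (10*(2*(-8)*(-8 - 8)))*(-4 - 2) = (10*(2*(-8)*(-16)))*(-6) = (10*256)*(-6) = 2560*(-6) = -15360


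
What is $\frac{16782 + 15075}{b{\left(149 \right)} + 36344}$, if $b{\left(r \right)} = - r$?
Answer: $\frac{10619}{12065} \approx 0.88015$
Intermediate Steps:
$\frac{16782 + 15075}{b{\left(149 \right)} + 36344} = \frac{16782 + 15075}{\left(-1\right) 149 + 36344} = \frac{31857}{-149 + 36344} = \frac{31857}{36195} = 31857 \cdot \frac{1}{36195} = \frac{10619}{12065}$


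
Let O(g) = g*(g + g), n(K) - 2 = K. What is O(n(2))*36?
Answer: 1152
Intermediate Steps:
n(K) = 2 + K
O(g) = 2*g² (O(g) = g*(2*g) = 2*g²)
O(n(2))*36 = (2*(2 + 2)²)*36 = (2*4²)*36 = (2*16)*36 = 32*36 = 1152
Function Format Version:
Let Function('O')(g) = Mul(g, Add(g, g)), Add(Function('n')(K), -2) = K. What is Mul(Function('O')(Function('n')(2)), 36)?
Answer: 1152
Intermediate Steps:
Function('n')(K) = Add(2, K)
Function('O')(g) = Mul(2, Pow(g, 2)) (Function('O')(g) = Mul(g, Mul(2, g)) = Mul(2, Pow(g, 2)))
Mul(Function('O')(Function('n')(2)), 36) = Mul(Mul(2, Pow(Add(2, 2), 2)), 36) = Mul(Mul(2, Pow(4, 2)), 36) = Mul(Mul(2, 16), 36) = Mul(32, 36) = 1152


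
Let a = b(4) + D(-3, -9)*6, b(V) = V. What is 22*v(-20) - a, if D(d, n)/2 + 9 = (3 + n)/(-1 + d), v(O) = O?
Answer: -354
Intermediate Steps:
D(d, n) = -18 + 2*(3 + n)/(-1 + d) (D(d, n) = -18 + 2*((3 + n)/(-1 + d)) = -18 + 2*(3 + n)/(-1 + d))
a = -86 (a = 4 + (2*(12 - 9 - 9*(-3))/(-1 - 3))*6 = 4 + (2*(12 - 9 + 27)/(-4))*6 = 4 + (2*(-¼)*30)*6 = 4 - 15*6 = 4 - 90 = -86)
22*v(-20) - a = 22*(-20) - 1*(-86) = -440 + 86 = -354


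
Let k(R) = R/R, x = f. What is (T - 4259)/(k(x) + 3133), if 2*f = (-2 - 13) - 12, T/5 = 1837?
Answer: 2463/1567 ≈ 1.5718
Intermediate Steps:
T = 9185 (T = 5*1837 = 9185)
f = -27/2 (f = ((-2 - 13) - 12)/2 = (-15 - 12)/2 = (1/2)*(-27) = -27/2 ≈ -13.500)
x = -27/2 ≈ -13.500
k(R) = 1
(T - 4259)/(k(x) + 3133) = (9185 - 4259)/(1 + 3133) = 4926/3134 = 4926*(1/3134) = 2463/1567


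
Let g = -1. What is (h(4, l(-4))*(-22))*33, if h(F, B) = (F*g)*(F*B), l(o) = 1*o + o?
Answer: -92928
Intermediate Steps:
l(o) = 2*o (l(o) = o + o = 2*o)
h(F, B) = -B*F**2 (h(F, B) = (F*(-1))*(F*B) = (-F)*(B*F) = -B*F**2)
(h(4, l(-4))*(-22))*33 = (-1*2*(-4)*4**2*(-22))*33 = (-1*(-8)*16*(-22))*33 = (128*(-22))*33 = -2816*33 = -92928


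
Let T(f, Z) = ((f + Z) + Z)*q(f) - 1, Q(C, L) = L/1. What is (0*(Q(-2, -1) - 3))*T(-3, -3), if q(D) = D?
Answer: 0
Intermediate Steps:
Q(C, L) = L (Q(C, L) = L*1 = L)
T(f, Z) = -1 + f*(f + 2*Z) (T(f, Z) = ((f + Z) + Z)*f - 1 = ((Z + f) + Z)*f - 1 = (f + 2*Z)*f - 1 = f*(f + 2*Z) - 1 = -1 + f*(f + 2*Z))
(0*(Q(-2, -1) - 3))*T(-3, -3) = (0*(-1 - 3))*(-1 + (-3)**2 + 2*(-3)*(-3)) = (0*(-4))*(-1 + 9 + 18) = 0*26 = 0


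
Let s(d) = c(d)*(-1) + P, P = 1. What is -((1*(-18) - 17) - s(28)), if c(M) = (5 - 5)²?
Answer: 36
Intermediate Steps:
c(M) = 0 (c(M) = 0² = 0)
s(d) = 1 (s(d) = 0*(-1) + 1 = 0 + 1 = 1)
-((1*(-18) - 17) - s(28)) = -((1*(-18) - 17) - 1*1) = -((-18 - 17) - 1) = -(-35 - 1) = -1*(-36) = 36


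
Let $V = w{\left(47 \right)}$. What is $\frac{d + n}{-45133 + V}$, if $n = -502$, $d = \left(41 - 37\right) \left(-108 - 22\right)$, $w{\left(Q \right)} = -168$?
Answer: $\frac{1022}{45301} \approx 0.02256$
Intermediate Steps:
$d = -520$ ($d = 4 \left(-130\right) = -520$)
$V = -168$
$\frac{d + n}{-45133 + V} = \frac{-520 - 502}{-45133 - 168} = - \frac{1022}{-45301} = \left(-1022\right) \left(- \frac{1}{45301}\right) = \frac{1022}{45301}$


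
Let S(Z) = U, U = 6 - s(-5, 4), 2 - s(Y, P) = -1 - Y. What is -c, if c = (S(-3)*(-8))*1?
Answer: 64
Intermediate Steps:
s(Y, P) = 3 + Y (s(Y, P) = 2 - (-1 - Y) = 2 + (1 + Y) = 3 + Y)
U = 8 (U = 6 - (3 - 5) = 6 - 1*(-2) = 6 + 2 = 8)
S(Z) = 8
c = -64 (c = (8*(-8))*1 = -64*1 = -64)
-c = -1*(-64) = 64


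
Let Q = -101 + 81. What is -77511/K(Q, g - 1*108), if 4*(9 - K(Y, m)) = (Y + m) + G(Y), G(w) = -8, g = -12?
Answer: -77511/46 ≈ -1685.0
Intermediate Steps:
Q = -20
K(Y, m) = 11 - Y/4 - m/4 (K(Y, m) = 9 - ((Y + m) - 8)/4 = 9 - (-8 + Y + m)/4 = 9 + (2 - Y/4 - m/4) = 11 - Y/4 - m/4)
-77511/K(Q, g - 1*108) = -77511/(11 - ¼*(-20) - (-12 - 1*108)/4) = -77511/(11 + 5 - (-12 - 108)/4) = -77511/(11 + 5 - ¼*(-120)) = -77511/(11 + 5 + 30) = -77511/46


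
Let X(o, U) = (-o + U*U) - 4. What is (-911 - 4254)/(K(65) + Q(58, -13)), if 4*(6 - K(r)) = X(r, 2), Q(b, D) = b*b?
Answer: -4132/2709 ≈ -1.5253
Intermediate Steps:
Q(b, D) = b**2
X(o, U) = -4 + U**2 - o (X(o, U) = (-o + U**2) - 4 = (U**2 - o) - 4 = -4 + U**2 - o)
K(r) = 6 + r/4 (K(r) = 6 - (-4 + 2**2 - r)/4 = 6 - (-4 + 4 - r)/4 = 6 - (-1)*r/4 = 6 + r/4)
(-911 - 4254)/(K(65) + Q(58, -13)) = (-911 - 4254)/((6 + (1/4)*65) + 58**2) = -5165/((6 + 65/4) + 3364) = -5165/(89/4 + 3364) = -5165/13545/4 = -5165*4/13545 = -4132/2709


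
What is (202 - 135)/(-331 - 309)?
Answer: -67/640 ≈ -0.10469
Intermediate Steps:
(202 - 135)/(-331 - 309) = 67/(-640) = 67*(-1/640) = -67/640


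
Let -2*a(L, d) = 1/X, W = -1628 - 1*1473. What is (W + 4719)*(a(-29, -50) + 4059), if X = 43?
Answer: 282400057/43 ≈ 6.5674e+6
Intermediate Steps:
W = -3101 (W = -1628 - 1473 = -3101)
a(L, d) = -1/86 (a(L, d) = -½/43 = -½*1/43 = -1/86)
(W + 4719)*(a(-29, -50) + 4059) = (-3101 + 4719)*(-1/86 + 4059) = 1618*(349073/86) = 282400057/43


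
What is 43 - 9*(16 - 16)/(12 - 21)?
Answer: 43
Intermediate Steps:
43 - 9*(16 - 16)/(12 - 21) = 43 - 0/(-9) = 43 - 0*(-1)/9 = 43 - 9*0 = 43 + 0 = 43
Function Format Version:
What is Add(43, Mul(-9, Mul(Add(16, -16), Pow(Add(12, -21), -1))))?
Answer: 43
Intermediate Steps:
Add(43, Mul(-9, Mul(Add(16, -16), Pow(Add(12, -21), -1)))) = Add(43, Mul(-9, Mul(0, Pow(-9, -1)))) = Add(43, Mul(-9, Mul(0, Rational(-1, 9)))) = Add(43, Mul(-9, 0)) = Add(43, 0) = 43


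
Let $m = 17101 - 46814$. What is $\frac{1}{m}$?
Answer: $- \frac{1}{29713} \approx -3.3655 \cdot 10^{-5}$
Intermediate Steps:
$m = -29713$
$\frac{1}{m} = \frac{1}{-29713} = - \frac{1}{29713}$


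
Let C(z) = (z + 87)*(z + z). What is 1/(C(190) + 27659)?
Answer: 1/132919 ≈ 7.5234e-6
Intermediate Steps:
C(z) = 2*z*(87 + z) (C(z) = (87 + z)*(2*z) = 2*z*(87 + z))
1/(C(190) + 27659) = 1/(2*190*(87 + 190) + 27659) = 1/(2*190*277 + 27659) = 1/(105260 + 27659) = 1/132919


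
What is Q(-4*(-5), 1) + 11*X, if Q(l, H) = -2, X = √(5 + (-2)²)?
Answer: 31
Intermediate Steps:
X = 3 (X = √(5 + 4) = √9 = 3)
Q(-4*(-5), 1) + 11*X = -2 + 11*3 = -2 + 33 = 31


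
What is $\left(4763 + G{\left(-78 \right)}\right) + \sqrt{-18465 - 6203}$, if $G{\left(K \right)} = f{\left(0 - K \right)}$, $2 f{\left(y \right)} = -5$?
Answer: $\frac{9521}{2} + 2 i \sqrt{6167} \approx 4760.5 + 157.06 i$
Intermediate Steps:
$f{\left(y \right)} = - \frac{5}{2}$ ($f{\left(y \right)} = \frac{1}{2} \left(-5\right) = - \frac{5}{2}$)
$G{\left(K \right)} = - \frac{5}{2}$
$\left(4763 + G{\left(-78 \right)}\right) + \sqrt{-18465 - 6203} = \left(4763 - \frac{5}{2}\right) + \sqrt{-18465 - 6203} = \frac{9521}{2} + \sqrt{-24668} = \frac{9521}{2} + 2 i \sqrt{6167}$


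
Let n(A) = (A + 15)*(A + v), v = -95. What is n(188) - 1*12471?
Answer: 6408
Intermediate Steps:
n(A) = (-95 + A)*(15 + A) (n(A) = (A + 15)*(A - 95) = (15 + A)*(-95 + A) = (-95 + A)*(15 + A))
n(188) - 1*12471 = (-1425 + 188² - 80*188) - 1*12471 = (-1425 + 35344 - 15040) - 12471 = 18879 - 12471 = 6408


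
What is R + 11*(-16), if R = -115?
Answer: -291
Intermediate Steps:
R + 11*(-16) = -115 + 11*(-16) = -115 - 176 = -291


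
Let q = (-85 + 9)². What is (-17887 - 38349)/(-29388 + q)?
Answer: 14059/5903 ≈ 2.3817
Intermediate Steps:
q = 5776 (q = (-76)² = 5776)
(-17887 - 38349)/(-29388 + q) = (-17887 - 38349)/(-29388 + 5776) = -56236/(-23612) = -56236*(-1/23612) = 14059/5903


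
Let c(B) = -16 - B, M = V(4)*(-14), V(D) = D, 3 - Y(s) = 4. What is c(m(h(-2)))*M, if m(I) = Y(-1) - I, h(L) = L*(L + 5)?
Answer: 1176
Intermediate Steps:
h(L) = L*(5 + L)
Y(s) = -1 (Y(s) = 3 - 1*4 = 3 - 4 = -1)
m(I) = -1 - I
M = -56 (M = 4*(-14) = -56)
c(m(h(-2)))*M = (-16 - (-1 - (-2)*(5 - 2)))*(-56) = (-16 - (-1 - (-2)*3))*(-56) = (-16 - (-1 - 1*(-6)))*(-56) = (-16 - (-1 + 6))*(-56) = (-16 - 1*5)*(-56) = (-16 - 5)*(-56) = -21*(-56) = 1176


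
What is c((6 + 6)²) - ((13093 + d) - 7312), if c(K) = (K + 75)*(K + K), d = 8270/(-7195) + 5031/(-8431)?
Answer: 695087570302/12132209 ≈ 57293.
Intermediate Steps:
d = -21184483/12132209 (d = 8270*(-1/7195) + 5031*(-1/8431) = -1654/1439 - 5031/8431 = -21184483/12132209 ≈ -1.7461)
c(K) = 2*K*(75 + K) (c(K) = (75 + K)*(2*K) = 2*K*(75 + K))
c((6 + 6)²) - ((13093 + d) - 7312) = 2*(6 + 6)²*(75 + (6 + 6)²) - ((13093 - 21184483/12132209) - 7312) = 2*12²*(75 + 12²) - (158825827954/12132209 - 7312) = 2*144*(75 + 144) - 1*70115115746/12132209 = 2*144*219 - 70115115746/12132209 = 63072 - 70115115746/12132209 = 695087570302/12132209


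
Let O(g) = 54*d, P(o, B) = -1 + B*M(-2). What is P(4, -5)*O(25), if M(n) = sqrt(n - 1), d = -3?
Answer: 162 + 810*I*sqrt(3) ≈ 162.0 + 1403.0*I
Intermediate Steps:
M(n) = sqrt(-1 + n)
P(o, B) = -1 + I*B*sqrt(3) (P(o, B) = -1 + B*sqrt(-1 - 2) = -1 + B*sqrt(-3) = -1 + B*(I*sqrt(3)) = -1 + I*B*sqrt(3))
O(g) = -162 (O(g) = 54*(-3) = -162)
P(4, -5)*O(25) = (-1 + I*(-5)*sqrt(3))*(-162) = (-1 - 5*I*sqrt(3))*(-162) = 162 + 810*I*sqrt(3)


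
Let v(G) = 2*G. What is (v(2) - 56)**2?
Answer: 2704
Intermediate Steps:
(v(2) - 56)**2 = (2*2 - 56)**2 = (4 - 56)**2 = (-52)**2 = 2704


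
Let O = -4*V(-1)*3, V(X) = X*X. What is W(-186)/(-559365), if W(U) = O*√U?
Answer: 4*I*√186/186455 ≈ 0.00029258*I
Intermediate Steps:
V(X) = X²
O = -12 (O = -4*(-1)²*3 = -4*1*3 = -4*3 = -12)
W(U) = -12*√U
W(-186)/(-559365) = -12*I*√186/(-559365) = -12*I*√186*(-1/559365) = 4*I*√186/186455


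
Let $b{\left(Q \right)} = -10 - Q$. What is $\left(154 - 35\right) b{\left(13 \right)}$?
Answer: $-2737$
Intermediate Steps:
$\left(154 - 35\right) b{\left(13 \right)} = \left(154 - 35\right) \left(-10 - 13\right) = 119 \left(-10 - 13\right) = 119 \left(-23\right) = -2737$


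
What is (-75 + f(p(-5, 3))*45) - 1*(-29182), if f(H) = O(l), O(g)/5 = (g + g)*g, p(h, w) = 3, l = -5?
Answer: 40357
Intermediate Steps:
O(g) = 10*g² (O(g) = 5*((g + g)*g) = 5*((2*g)*g) = 5*(2*g²) = 10*g²)
f(H) = 250 (f(H) = 10*(-5)² = 10*25 = 250)
(-75 + f(p(-5, 3))*45) - 1*(-29182) = (-75 + 250*45) - 1*(-29182) = (-75 + 11250) + 29182 = 11175 + 29182 = 40357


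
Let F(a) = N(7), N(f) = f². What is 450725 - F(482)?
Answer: 450676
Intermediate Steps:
F(a) = 49 (F(a) = 7² = 49)
450725 - F(482) = 450725 - 1*49 = 450725 - 49 = 450676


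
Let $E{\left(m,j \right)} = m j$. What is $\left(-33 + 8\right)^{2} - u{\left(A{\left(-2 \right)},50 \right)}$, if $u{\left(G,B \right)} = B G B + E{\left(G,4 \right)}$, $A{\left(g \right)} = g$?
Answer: $5633$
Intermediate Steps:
$E{\left(m,j \right)} = j m$
$u{\left(G,B \right)} = 4 G + G B^{2}$ ($u{\left(G,B \right)} = B G B + 4 G = G B^{2} + 4 G = 4 G + G B^{2}$)
$\left(-33 + 8\right)^{2} - u{\left(A{\left(-2 \right)},50 \right)} = \left(-33 + 8\right)^{2} - - 2 \left(4 + 50^{2}\right) = \left(-25\right)^{2} - - 2 \left(4 + 2500\right) = 625 - \left(-2\right) 2504 = 625 - -5008 = 625 + 5008 = 5633$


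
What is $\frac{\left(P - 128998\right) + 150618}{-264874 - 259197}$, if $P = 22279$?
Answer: $- \frac{43899}{524071} \approx -0.083765$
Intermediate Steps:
$\frac{\left(P - 128998\right) + 150618}{-264874 - 259197} = \frac{\left(22279 - 128998\right) + 150618}{-264874 - 259197} = \frac{-106719 + 150618}{-524071} = 43899 \left(- \frac{1}{524071}\right) = - \frac{43899}{524071}$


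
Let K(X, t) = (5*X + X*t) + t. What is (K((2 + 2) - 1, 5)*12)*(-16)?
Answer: -6720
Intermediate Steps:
K(X, t) = t + 5*X + X*t
(K((2 + 2) - 1, 5)*12)*(-16) = ((5 + 5*((2 + 2) - 1) + ((2 + 2) - 1)*5)*12)*(-16) = ((5 + 5*(4 - 1) + (4 - 1)*5)*12)*(-16) = ((5 + 5*3 + 3*5)*12)*(-16) = ((5 + 15 + 15)*12)*(-16) = (35*12)*(-16) = 420*(-16) = -6720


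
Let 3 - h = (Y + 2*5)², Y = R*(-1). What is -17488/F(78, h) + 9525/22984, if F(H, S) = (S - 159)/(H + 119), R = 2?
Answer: 19796275331/1264120 ≈ 15660.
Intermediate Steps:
Y = -2 (Y = 2*(-1) = -2)
h = -61 (h = 3 - (-2 + 2*5)² = 3 - (-2 + 10)² = 3 - 1*8² = 3 - 1*64 = 3 - 64 = -61)
F(H, S) = (-159 + S)/(119 + H)
-17488/F(78, h) + 9525/22984 = -17488*(119 + 78)/(-159 - 61) + 9525/22984 = -17488/(-220/197) + 9525*(1/22984) = -17488/((1/197)*(-220)) + 9525/22984 = -17488/(-220/197) + 9525/22984 = -17488*(-197/220) + 9525/22984 = 861284/55 + 9525/22984 = 19796275331/1264120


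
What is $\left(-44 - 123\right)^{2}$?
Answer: $27889$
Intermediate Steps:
$\left(-44 - 123\right)^{2} = \left(-167\right)^{2} = 27889$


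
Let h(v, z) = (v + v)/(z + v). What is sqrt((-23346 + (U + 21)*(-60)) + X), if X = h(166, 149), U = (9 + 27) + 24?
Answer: I*sqrt(310959530)/105 ≈ 167.94*I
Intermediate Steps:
U = 60 (U = 36 + 24 = 60)
h(v, z) = 2*v/(v + z) (h(v, z) = (2*v)/(v + z) = 2*v/(v + z))
X = 332/315 (X = 2*166/(166 + 149) = 2*166/315 = 2*166*(1/315) = 332/315 ≈ 1.0540)
sqrt((-23346 + (U + 21)*(-60)) + X) = sqrt((-23346 + (60 + 21)*(-60)) + 332/315) = sqrt((-23346 + 81*(-60)) + 332/315) = sqrt((-23346 - 4860) + 332/315) = sqrt(-28206 + 332/315) = sqrt(-8884558/315) = I*sqrt(310959530)/105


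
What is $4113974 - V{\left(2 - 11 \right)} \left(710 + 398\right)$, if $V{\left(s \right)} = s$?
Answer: $4123946$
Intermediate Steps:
$4113974 - V{\left(2 - 11 \right)} \left(710 + 398\right) = 4113974 - \left(2 - 11\right) \left(710 + 398\right) = 4113974 - \left(2 - 11\right) 1108 = 4113974 - \left(-9\right) 1108 = 4113974 - -9972 = 4113974 + 9972 = 4123946$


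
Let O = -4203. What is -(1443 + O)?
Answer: 2760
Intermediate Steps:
-(1443 + O) = -(1443 - 4203) = -1*(-2760) = 2760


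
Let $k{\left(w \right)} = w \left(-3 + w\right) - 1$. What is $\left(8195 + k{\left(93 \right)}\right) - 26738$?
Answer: $-10174$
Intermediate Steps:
$k{\left(w \right)} = -1 + w \left(-3 + w\right)$
$\left(8195 + k{\left(93 \right)}\right) - 26738 = \left(8195 - \left(280 - 8649\right)\right) - 26738 = \left(8195 - -8369\right) - 26738 = \left(8195 + 8369\right) - 26738 = 16564 - 26738 = -10174$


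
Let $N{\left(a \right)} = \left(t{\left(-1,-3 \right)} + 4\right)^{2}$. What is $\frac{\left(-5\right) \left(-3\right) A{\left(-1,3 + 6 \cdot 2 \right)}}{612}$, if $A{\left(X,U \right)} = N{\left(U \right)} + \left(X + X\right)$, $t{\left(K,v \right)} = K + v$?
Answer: $- \frac{5}{102} \approx -0.04902$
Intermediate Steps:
$N{\left(a \right)} = 0$ ($N{\left(a \right)} = \left(\left(-1 - 3\right) + 4\right)^{2} = \left(-4 + 4\right)^{2} = 0^{2} = 0$)
$A{\left(X,U \right)} = 2 X$ ($A{\left(X,U \right)} = 0 + \left(X + X\right) = 0 + 2 X = 2 X$)
$\frac{\left(-5\right) \left(-3\right) A{\left(-1,3 + 6 \cdot 2 \right)}}{612} = \frac{\left(-5\right) \left(-3\right) 2 \left(-1\right)}{612} = 15 \left(-2\right) \frac{1}{612} = \left(-30\right) \frac{1}{612} = - \frac{5}{102}$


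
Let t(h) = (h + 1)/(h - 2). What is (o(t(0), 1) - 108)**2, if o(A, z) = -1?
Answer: 11881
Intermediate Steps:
t(h) = (1 + h)/(-2 + h)
(o(t(0), 1) - 108)**2 = (-1 - 108)**2 = (-109)**2 = 11881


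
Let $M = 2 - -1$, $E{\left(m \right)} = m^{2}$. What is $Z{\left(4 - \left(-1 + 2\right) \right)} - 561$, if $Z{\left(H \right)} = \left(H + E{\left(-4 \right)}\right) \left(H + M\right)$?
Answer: $-447$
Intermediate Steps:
$M = 3$ ($M = 2 + 1 = 3$)
$Z{\left(H \right)} = \left(3 + H\right) \left(16 + H\right)$ ($Z{\left(H \right)} = \left(H + \left(-4\right)^{2}\right) \left(H + 3\right) = \left(H + 16\right) \left(3 + H\right) = \left(16 + H\right) \left(3 + H\right) = \left(3 + H\right) \left(16 + H\right)$)
$Z{\left(4 - \left(-1 + 2\right) \right)} - 561 = \left(48 + \left(4 - \left(-1 + 2\right)\right)^{2} + 19 \left(4 - \left(-1 + 2\right)\right)\right) - 561 = \left(48 + \left(4 - 1\right)^{2} + 19 \left(4 - 1\right)\right) - 561 = \left(48 + 3^{2} + 19 \cdot 3\right) - 561 = \left(48 + 9 + 57\right) - 561 = 114 - 561 = -447$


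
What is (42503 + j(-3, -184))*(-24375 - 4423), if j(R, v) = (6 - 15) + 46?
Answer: -1225066920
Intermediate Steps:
j(R, v) = 37 (j(R, v) = -9 + 46 = 37)
(42503 + j(-3, -184))*(-24375 - 4423) = (42503 + 37)*(-24375 - 4423) = 42540*(-28798) = -1225066920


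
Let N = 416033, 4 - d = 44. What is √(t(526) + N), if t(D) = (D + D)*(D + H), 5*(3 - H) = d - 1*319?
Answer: √26201865/5 ≈ 1023.8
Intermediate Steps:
d = -40 (d = 4 - 1*44 = 4 - 44 = -40)
H = 374/5 (H = 3 - (-40 - 1*319)/5 = 3 - (-40 - 319)/5 = 3 - ⅕*(-359) = 3 + 359/5 = 374/5 ≈ 74.800)
t(D) = 2*D*(374/5 + D) (t(D) = (D + D)*(D + 374/5) = (2*D)*(374/5 + D) = 2*D*(374/5 + D))
√(t(526) + N) = √((⅖)*526*(374 + 5*526) + 416033) = √((⅖)*526*(374 + 2630) + 416033) = √((⅖)*526*3004 + 416033) = √(3160208/5 + 416033) = √(5240373/5) = √26201865/5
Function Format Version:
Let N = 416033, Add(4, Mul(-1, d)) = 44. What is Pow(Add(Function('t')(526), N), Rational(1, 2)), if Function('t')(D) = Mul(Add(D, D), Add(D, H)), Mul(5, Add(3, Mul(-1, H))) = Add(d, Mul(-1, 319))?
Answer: Mul(Rational(1, 5), Pow(26201865, Rational(1, 2))) ≈ 1023.8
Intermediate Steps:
d = -40 (d = Add(4, Mul(-1, 44)) = Add(4, -44) = -40)
H = Rational(374, 5) (H = Add(3, Mul(Rational(-1, 5), Add(-40, Mul(-1, 319)))) = Add(3, Mul(Rational(-1, 5), Add(-40, -319))) = Add(3, Mul(Rational(-1, 5), -359)) = Add(3, Rational(359, 5)) = Rational(374, 5) ≈ 74.800)
Function('t')(D) = Mul(2, D, Add(Rational(374, 5), D)) (Function('t')(D) = Mul(Add(D, D), Add(D, Rational(374, 5))) = Mul(Mul(2, D), Add(Rational(374, 5), D)) = Mul(2, D, Add(Rational(374, 5), D)))
Pow(Add(Function('t')(526), N), Rational(1, 2)) = Pow(Add(Mul(Rational(2, 5), 526, Add(374, Mul(5, 526))), 416033), Rational(1, 2)) = Pow(Add(Mul(Rational(2, 5), 526, Add(374, 2630)), 416033), Rational(1, 2)) = Pow(Add(Mul(Rational(2, 5), 526, 3004), 416033), Rational(1, 2)) = Pow(Add(Rational(3160208, 5), 416033), Rational(1, 2)) = Pow(Rational(5240373, 5), Rational(1, 2)) = Mul(Rational(1, 5), Pow(26201865, Rational(1, 2)))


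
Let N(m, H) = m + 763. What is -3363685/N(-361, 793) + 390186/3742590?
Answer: -2098122831563/250753530 ≈ -8367.3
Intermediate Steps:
N(m, H) = 763 + m
-3363685/N(-361, 793) + 390186/3742590 = -3363685/(763 - 361) + 390186/3742590 = -3363685/402 + 390186*(1/3742590) = -3363685*1/402 + 65031/623765 = -3363685/402 + 65031/623765 = -2098122831563/250753530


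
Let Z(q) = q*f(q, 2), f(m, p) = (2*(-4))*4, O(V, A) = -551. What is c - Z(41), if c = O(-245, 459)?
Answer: 761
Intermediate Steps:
c = -551
f(m, p) = -32 (f(m, p) = -8*4 = -32)
Z(q) = -32*q (Z(q) = q*(-32) = -32*q)
c - Z(41) = -551 - (-32)*41 = -551 - 1*(-1312) = -551 + 1312 = 761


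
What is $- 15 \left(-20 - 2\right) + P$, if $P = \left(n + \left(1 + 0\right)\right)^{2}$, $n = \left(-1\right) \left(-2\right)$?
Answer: $339$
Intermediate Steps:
$n = 2$
$P = 9$ ($P = \left(2 + \left(1 + 0\right)\right)^{2} = \left(2 + 1\right)^{2} = 3^{2} = 9$)
$- 15 \left(-20 - 2\right) + P = - 15 \left(-20 - 2\right) + 9 = \left(-15\right) \left(-22\right) + 9 = 330 + 9 = 339$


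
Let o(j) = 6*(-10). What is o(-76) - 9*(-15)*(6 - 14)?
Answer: -1140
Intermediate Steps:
o(j) = -60
o(-76) - 9*(-15)*(6 - 14) = -60 - 9*(-15)*(6 - 14) = -60 - (-135)*(-8) = -60 - 1*1080 = -60 - 1080 = -1140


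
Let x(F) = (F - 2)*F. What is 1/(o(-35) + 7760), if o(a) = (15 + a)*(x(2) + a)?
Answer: 1/8460 ≈ 0.00011820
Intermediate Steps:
x(F) = F*(-2 + F) (x(F) = (-2 + F)*F = F*(-2 + F))
o(a) = a*(15 + a) (o(a) = (15 + a)*(2*(-2 + 2) + a) = (15 + a)*(2*0 + a) = (15 + a)*(0 + a) = (15 + a)*a = a*(15 + a))
1/(o(-35) + 7760) = 1/(-35*(15 - 35) + 7760) = 1/(-35*(-20) + 7760) = 1/(700 + 7760) = 1/8460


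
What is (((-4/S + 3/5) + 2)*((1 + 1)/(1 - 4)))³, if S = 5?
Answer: -216/125 ≈ -1.7280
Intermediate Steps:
(((-4/S + 3/5) + 2)*((1 + 1)/(1 - 4)))³ = (((-4/5 + 3/5) + 2)*((1 + 1)/(1 - 4)))³ = (((-4*⅕ + 3*(⅕)) + 2)*(2/(-3)))³ = (((-⅘ + ⅗) + 2)*(2*(-⅓)))³ = ((-⅕ + 2)*(-⅔))³ = ((9/5)*(-⅔))³ = (-6/5)³ = -216/125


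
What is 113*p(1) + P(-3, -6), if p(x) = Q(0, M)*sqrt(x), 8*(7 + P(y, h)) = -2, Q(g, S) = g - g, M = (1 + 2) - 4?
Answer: -29/4 ≈ -7.2500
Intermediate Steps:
M = -1 (M = 3 - 4 = -1)
Q(g, S) = 0
P(y, h) = -29/4 (P(y, h) = -7 + (1/8)*(-2) = -7 - 1/4 = -29/4)
p(x) = 0 (p(x) = 0*sqrt(x) = 0)
113*p(1) + P(-3, -6) = 113*0 - 29/4 = 0 - 29/4 = -29/4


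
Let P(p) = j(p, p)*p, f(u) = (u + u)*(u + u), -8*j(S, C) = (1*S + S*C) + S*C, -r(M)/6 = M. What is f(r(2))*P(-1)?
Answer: 72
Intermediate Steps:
r(M) = -6*M
j(S, C) = -S/8 - C*S/4 (j(S, C) = -((1*S + S*C) + S*C)/8 = -((S + C*S) + C*S)/8 = -(S + 2*C*S)/8 = -S/8 - C*S/4)
f(u) = 4*u² (f(u) = (2*u)*(2*u) = 4*u²)
P(p) = -p²*(1 + 2*p)/8 (P(p) = (-p*(1 + 2*p)/8)*p = -p²*(1 + 2*p)/8)
f(r(2))*P(-1) = (4*(-6*2)²)*((⅛)*(-1)²*(-1 - 2*(-1))) = (4*(-12)²)*((⅛)*1*(-1 + 2)) = (4*144)*((⅛)*1*1) = 576*(⅛) = 72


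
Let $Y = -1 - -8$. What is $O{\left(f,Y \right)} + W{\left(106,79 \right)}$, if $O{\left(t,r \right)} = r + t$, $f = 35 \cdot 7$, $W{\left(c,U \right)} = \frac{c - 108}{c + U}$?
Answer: $\frac{46618}{185} \approx 251.99$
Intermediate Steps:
$Y = 7$ ($Y = -1 + 8 = 7$)
$W{\left(c,U \right)} = \frac{-108 + c}{U + c}$
$f = 245$
$O{\left(f,Y \right)} + W{\left(106,79 \right)} = \left(7 + 245\right) + \frac{-108 + 106}{79 + 106} = 252 + \frac{1}{185} \left(-2\right) = 252 - \frac{2}{185} = \frac{46618}{185}$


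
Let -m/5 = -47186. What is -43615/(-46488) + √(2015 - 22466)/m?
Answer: 3355/3576 + I*√20451/235930 ≈ 0.9382 + 0.00060614*I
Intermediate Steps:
m = 235930 (m = -5*(-47186) = 235930)
-43615/(-46488) + √(2015 - 22466)/m = -43615/(-46488) + √(2015 - 22466)/235930 = -43615*(-1/46488) + √(-20451)*(1/235930) = 3355/3576 + (I*√20451)*(1/235930) = 3355/3576 + I*√20451/235930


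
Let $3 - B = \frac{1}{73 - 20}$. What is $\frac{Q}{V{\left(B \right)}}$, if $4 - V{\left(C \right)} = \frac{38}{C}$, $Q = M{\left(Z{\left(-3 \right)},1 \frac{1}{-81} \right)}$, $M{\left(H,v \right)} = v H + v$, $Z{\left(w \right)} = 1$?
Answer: $\frac{158}{55971} \approx 0.0028229$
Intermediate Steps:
$M{\left(H,v \right)} = v + H v$ ($M{\left(H,v \right)} = H v + v = v + H v$)
$Q = - \frac{2}{81}$ ($Q = 1 \frac{1}{-81} \left(1 + 1\right) = 1 \left(- \frac{1}{81}\right) 2 = \left(- \frac{1}{81}\right) 2 = - \frac{2}{81} \approx -0.024691$)
$B = \frac{158}{53}$ ($B = 3 - \frac{1}{73 - 20} = 3 - \frac{1}{53} = \frac{158}{53} \approx 2.9811$)
$V{\left(C \right)} = 4 - \frac{38}{C}$
$\frac{Q}{V{\left(B \right)}} = - \frac{2}{81 \left(4 - \frac{38}{\frac{158}{53}}\right)} = - \frac{2}{81 \left(4 - \frac{1007}{79}\right)} = - \frac{2}{81 \left(- \frac{691}{79}\right)} = \left(- \frac{2}{81}\right) \left(- \frac{79}{691}\right) = \frac{158}{55971}$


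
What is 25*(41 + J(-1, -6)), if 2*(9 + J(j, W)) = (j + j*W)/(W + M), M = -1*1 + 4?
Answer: 4675/6 ≈ 779.17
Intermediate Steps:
M = 3 (M = -1 + 4 = 3)
J(j, W) = -9 + (j + W*j)/(2*(3 + W)) (J(j, W) = -9 + ((j + j*W)/(W + 3))/2 = -9 + ((j + W*j)/(3 + W))/2 = -9 + (j + W*j)/(2*(3 + W)))
25*(41 + J(-1, -6)) = 25*(41 + (-54 - 1 - 18*(-6) - 6*(-1))/(2*(3 - 6))) = 25*(41 + (1/2)*(-54 - 1 + 108 + 6)/(-3)) = 25*(41 + (1/2)*(-1/3)*59) = 25*(41 - 59/6) = 25*(187/6) = 4675/6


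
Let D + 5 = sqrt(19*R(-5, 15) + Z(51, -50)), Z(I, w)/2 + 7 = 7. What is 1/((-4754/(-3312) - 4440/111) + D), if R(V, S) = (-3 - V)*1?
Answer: -6287832/268442299 - 2742336*sqrt(38)/5100403681 ≈ -0.026738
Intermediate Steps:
Z(I, w) = 0 (Z(I, w) = -14 + 2*7 = -14 + 14 = 0)
R(V, S) = -3 - V
D = -5 + sqrt(38) (D = -5 + sqrt(19*(-3 - 1*(-5)) + 0) = -5 + sqrt(19*(-3 + 5) + 0) = -5 + sqrt(19*2 + 0) = -5 + sqrt(38 + 0) = -5 + sqrt(38) ≈ 1.1644)
1/((-4754/(-3312) - 4440/111) + D) = 1/((-4754/(-3312) - 4440/111) + (-5 + sqrt(38))) = 1/((-4754*(-1/3312) - 4440*1/111) + (-5 + sqrt(38))) = 1/((2377/1656 - 40) + (-5 + sqrt(38))) = 1/(-63863/1656 + (-5 + sqrt(38))) = 1/(-72143/1656 + sqrt(38))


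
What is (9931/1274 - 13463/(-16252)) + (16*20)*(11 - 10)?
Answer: 3402082917/10352524 ≈ 328.62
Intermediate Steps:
(9931/1274 - 13463/(-16252)) + (16*20)*(11 - 10) = (9931*(1/1274) - 13463*(-1/16252)) + 320*1 = (9931/1274 + 13463/16252) + 320 = 89275237/10352524 + 320 = 3402082917/10352524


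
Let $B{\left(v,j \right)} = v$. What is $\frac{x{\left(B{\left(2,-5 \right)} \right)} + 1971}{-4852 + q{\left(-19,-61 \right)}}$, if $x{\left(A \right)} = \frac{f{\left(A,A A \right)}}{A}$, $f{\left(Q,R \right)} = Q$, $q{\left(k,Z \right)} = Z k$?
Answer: $- \frac{1972}{3693} \approx -0.53398$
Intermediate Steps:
$x{\left(A \right)} = 1$ ($x{\left(A \right)} = \frac{A}{A} = 1$)
$\frac{x{\left(B{\left(2,-5 \right)} \right)} + 1971}{-4852 + q{\left(-19,-61 \right)}} = \frac{1 + 1971}{-4852 - -1159} = \frac{1972}{-4852 + 1159} = \frac{1972}{-3693} = 1972 \left(- \frac{1}{3693}\right) = - \frac{1972}{3693}$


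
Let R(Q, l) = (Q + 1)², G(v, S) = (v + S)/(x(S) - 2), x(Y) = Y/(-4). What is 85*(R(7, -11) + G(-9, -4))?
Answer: 6545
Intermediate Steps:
x(Y) = -Y/4 (x(Y) = Y*(-¼) = -Y/4)
G(v, S) = (S + v)/(-2 - S/4) (G(v, S) = (v + S)/(-S/4 - 2) = (S + v)/(-2 - S/4))
R(Q, l) = (1 + Q)²
85*(R(7, -11) + G(-9, -4)) = 85*((1 + 7)² + 4*(-1*(-4) - 1*(-9))/(8 - 4)) = 85*(8² + 4*(4 + 9)/4) = 85*(64 + 4*(¼)*13) = 85*(64 + 13) = 85*77 = 6545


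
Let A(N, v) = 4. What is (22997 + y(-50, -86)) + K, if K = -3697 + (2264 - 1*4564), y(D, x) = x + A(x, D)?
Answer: 16918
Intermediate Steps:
y(D, x) = 4 + x (y(D, x) = x + 4 = 4 + x)
K = -5997 (K = -3697 + (2264 - 4564) = -3697 - 2300 = -5997)
(22997 + y(-50, -86)) + K = (22997 + (4 - 86)) - 5997 = (22997 - 82) - 5997 = 22915 - 5997 = 16918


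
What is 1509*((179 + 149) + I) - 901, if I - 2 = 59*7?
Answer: 1120286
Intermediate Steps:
I = 415 (I = 2 + 59*7 = 2 + 413 = 415)
1509*((179 + 149) + I) - 901 = 1509*((179 + 149) + 415) - 901 = 1509*(328 + 415) - 901 = 1509*743 - 901 = 1121187 - 901 = 1120286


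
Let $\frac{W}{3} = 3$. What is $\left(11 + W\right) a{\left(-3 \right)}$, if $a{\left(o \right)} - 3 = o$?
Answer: $0$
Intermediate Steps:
$W = 9$ ($W = 3 \cdot 3 = 9$)
$a{\left(o \right)} = 3 + o$
$\left(11 + W\right) a{\left(-3 \right)} = \left(11 + 9\right) \left(3 - 3\right) = 20 \cdot 0 = 0$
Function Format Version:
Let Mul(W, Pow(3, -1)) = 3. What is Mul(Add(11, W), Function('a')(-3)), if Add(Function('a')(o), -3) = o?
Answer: 0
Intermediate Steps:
W = 9 (W = Mul(3, 3) = 9)
Function('a')(o) = Add(3, o)
Mul(Add(11, W), Function('a')(-3)) = Mul(Add(11, 9), Add(3, -3)) = Mul(20, 0) = 0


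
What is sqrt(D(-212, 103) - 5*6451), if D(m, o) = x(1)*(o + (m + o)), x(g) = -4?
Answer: I*sqrt(32231) ≈ 179.53*I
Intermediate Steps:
D(m, o) = -8*o - 4*m (D(m, o) = -4*(o + (m + o)) = -4*(m + 2*o) = -8*o - 4*m)
sqrt(D(-212, 103) - 5*6451) = sqrt((-8*103 - 4*(-212)) - 5*6451) = sqrt((-824 + 848) - 32255) = sqrt(24 - 32255) = sqrt(-32231) = I*sqrt(32231)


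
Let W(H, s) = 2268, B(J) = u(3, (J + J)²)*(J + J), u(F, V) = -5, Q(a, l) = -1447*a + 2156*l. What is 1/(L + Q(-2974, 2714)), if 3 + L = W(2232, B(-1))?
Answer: 1/10157027 ≈ 9.8454e-8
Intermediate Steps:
B(J) = -10*J (B(J) = -5*(J + J) = -10*J)
L = 2265 (L = -3 + 2268 = 2265)
1/(L + Q(-2974, 2714)) = 1/(2265 + (-1447*(-2974) + 2156*2714)) = 1/(2265 + (4303378 + 5851384)) = 1/(2265 + 10154762) = 1/10157027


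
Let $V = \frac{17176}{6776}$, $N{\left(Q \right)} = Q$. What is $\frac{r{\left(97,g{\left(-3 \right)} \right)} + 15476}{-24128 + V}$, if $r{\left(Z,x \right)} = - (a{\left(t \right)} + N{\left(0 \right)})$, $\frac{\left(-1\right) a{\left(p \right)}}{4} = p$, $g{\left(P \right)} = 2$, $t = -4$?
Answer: $- \frac{13094620}{20434269} \approx -0.64082$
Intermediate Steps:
$a{\left(p \right)} = - 4 p$
$V = \frac{2147}{847}$ ($V = 17176 \cdot \frac{1}{6776} = \frac{2147}{847} \approx 2.5348$)
$r{\left(Z,x \right)} = -16$ ($r{\left(Z,x \right)} = - (\left(-4\right) \left(-4\right) + 0) = - (16 + 0) = \left(-1\right) 16 = -16$)
$\frac{r{\left(97,g{\left(-3 \right)} \right)} + 15476}{-24128 + V} = \frac{-16 + 15476}{-24128 + \frac{2147}{847}} = \frac{15460}{- \frac{20434269}{847}} = 15460 \left(- \frac{847}{20434269}\right) = - \frac{13094620}{20434269}$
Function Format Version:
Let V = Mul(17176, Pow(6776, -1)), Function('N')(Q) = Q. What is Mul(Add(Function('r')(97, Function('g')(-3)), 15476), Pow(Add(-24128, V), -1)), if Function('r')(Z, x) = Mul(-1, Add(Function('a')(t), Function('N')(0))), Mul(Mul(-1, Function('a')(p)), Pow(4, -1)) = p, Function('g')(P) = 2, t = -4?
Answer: Rational(-13094620, 20434269) ≈ -0.64082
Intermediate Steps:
Function('a')(p) = Mul(-4, p)
V = Rational(2147, 847) (V = Mul(17176, Rational(1, 6776)) = Rational(2147, 847) ≈ 2.5348)
Function('r')(Z, x) = -16 (Function('r')(Z, x) = Mul(-1, Add(Mul(-4, -4), 0)) = Mul(-1, Add(16, 0)) = Mul(-1, 16) = -16)
Mul(Add(Function('r')(97, Function('g')(-3)), 15476), Pow(Add(-24128, V), -1)) = Mul(Add(-16, 15476), Pow(Add(-24128, Rational(2147, 847)), -1)) = Mul(15460, Pow(Rational(-20434269, 847), -1)) = Mul(15460, Rational(-847, 20434269)) = Rational(-13094620, 20434269)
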